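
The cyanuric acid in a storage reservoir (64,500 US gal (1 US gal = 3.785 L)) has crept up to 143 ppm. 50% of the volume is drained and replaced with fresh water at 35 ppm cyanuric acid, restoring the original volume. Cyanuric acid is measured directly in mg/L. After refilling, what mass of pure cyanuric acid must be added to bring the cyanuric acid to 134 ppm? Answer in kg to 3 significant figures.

11.0 kg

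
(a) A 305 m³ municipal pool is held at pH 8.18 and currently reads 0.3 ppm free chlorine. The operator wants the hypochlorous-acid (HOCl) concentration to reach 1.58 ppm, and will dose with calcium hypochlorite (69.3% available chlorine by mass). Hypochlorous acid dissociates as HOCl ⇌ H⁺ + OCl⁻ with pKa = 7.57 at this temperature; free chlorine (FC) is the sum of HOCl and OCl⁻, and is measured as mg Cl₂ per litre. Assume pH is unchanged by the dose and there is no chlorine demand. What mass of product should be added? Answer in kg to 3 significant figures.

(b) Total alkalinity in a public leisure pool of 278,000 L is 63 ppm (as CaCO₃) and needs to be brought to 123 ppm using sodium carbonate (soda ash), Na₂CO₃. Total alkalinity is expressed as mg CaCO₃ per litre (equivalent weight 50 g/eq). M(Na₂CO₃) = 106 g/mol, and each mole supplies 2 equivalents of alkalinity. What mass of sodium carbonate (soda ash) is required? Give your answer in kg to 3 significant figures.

(a) 3.40 kg; (b) 17.7 kg

(a) Volume: 305 m³ = 305,000 L.
(a) [OCl⁻]/[HOCl] = 10^(pH − pKa) = 10^(8.18 − 7.57) = 4.074; fraction as HOCl = 1/(1 + 4.074) = 0.1971.
(a) Free chlorine required for 1.58 ppm HOCl: 1.58 / 0.1971 = 8.017 ppm.
(a) FC to add: 8.017 − 0.3 = 7.717 mg/L as Cl₂.
(a) Cl₂ equivalent: 7.717 mg/L × 305,000 L = 2354 g.
(a) Product at 69.3% available Cl: 2354 / 0.693 = 3396 g.

(b) Alkalinity to add: (123 − 63) = 60 mg/L as CaCO₃ × 278,000 L = 16,680 g as CaCO₃.
(b) Equivalents: 16,680 g ÷ 50 g/eq = 333.6 eq.
(b) Each mole of Na₂CO₃ supplies 2 eq, so 333.6 / 2 = 166.8 mol.
(b) Mass: 166.8 mol × 106 g/mol = 17,680 g.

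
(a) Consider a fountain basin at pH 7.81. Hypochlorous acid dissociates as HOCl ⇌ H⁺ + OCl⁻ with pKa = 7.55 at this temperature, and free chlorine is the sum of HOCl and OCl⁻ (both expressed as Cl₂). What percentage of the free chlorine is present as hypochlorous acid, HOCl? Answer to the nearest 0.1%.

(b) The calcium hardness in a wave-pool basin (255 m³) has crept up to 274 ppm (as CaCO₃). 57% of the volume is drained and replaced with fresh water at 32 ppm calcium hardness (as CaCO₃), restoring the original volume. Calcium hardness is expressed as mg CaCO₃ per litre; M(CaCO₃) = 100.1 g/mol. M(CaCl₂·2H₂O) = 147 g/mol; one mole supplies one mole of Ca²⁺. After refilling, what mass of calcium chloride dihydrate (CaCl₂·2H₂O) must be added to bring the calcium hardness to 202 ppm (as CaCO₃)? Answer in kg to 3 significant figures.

(a) [OCl⁻]/[HOCl] = 10^(pH − pKa) = 10^(7.81 − 7.55) = 10^0.26 = 1.82.
(a) Fraction as HOCl = 1 / (1 + 1.82) = 0.3546.

(b) Volume: 255 m³ = 255,000 L.
(b) After draining 57% and refilling: 274 × 0.43 + 32 × 0.57 = 136.06 ppm.
(b) Deficit to target: 202 − 136.06 = 65.94 mg/L.
(b) As CaCO₃: 65.94 mg/L × 255,000 L = 16,810 g; ÷ 100.1 = 168 mol Ca²⁺.
(b) Mass: 168 × 147 = 24,690 g.

(a) 35.5%; (b) 24.7 kg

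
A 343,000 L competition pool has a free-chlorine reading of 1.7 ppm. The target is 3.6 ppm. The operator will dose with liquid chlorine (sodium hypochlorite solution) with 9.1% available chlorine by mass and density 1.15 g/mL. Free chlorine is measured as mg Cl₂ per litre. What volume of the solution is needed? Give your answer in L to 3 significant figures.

Chlorine deficit: 3.6 − 1.7 = 1.9 ppm = 1.9 mg/L as Cl₂.
Cl₂ equivalent needed: 1.9 mg/L × 343,000 L = 651,700 mg = 651.7 g.
Product at 9.1% available chlorine: 651.7 / 0.091 = 7162 g.
Volume at density 1.15 g/mL: 7162 g ÷ 1.15 g/mL = 6227 mL.

6.23 L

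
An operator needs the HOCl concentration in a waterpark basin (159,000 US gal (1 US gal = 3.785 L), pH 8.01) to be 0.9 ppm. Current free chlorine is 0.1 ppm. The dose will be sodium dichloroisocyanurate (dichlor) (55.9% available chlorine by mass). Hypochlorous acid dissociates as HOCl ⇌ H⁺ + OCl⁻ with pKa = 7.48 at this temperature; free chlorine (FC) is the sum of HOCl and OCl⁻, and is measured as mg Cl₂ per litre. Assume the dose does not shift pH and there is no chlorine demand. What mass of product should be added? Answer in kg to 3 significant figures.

4.14 kg

Volume: 159,000 US gal × 3.785 L/gal = 601,815 L.
[OCl⁻]/[HOCl] = 10^(pH − pKa) = 10^(8.01 − 7.48) = 3.388; fraction as HOCl = 1/(1 + 3.388) = 0.2279.
Free chlorine required for 0.9 ppm HOCl: 0.9 / 0.2279 = 3.95 ppm.
FC to add: 3.95 − 0.1 = 3.85 mg/L as Cl₂.
Cl₂ equivalent: 3.85 mg/L × 601,815 L = 2317 g.
Product at 55.9% available Cl: 2317 / 0.559 = 4144 g.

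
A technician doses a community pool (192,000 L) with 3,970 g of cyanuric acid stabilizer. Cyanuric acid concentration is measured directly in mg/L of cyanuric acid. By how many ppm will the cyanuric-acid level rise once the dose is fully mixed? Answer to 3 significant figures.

Rise: 3,970 g / 192,000 L × 1000 = 20.68 mg/L.

20.7 ppm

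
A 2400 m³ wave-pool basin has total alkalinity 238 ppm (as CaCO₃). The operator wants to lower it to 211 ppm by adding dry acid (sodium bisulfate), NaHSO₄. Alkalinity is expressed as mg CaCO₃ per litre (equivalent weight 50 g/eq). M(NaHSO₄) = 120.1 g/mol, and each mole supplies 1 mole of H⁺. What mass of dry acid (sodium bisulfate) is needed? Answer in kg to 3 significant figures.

Volume: 2400 m³ = 2,400,000 L.
Alkalinity to neutralize: (238 − 211) = 27 mg/L as CaCO₃ × 2,400,000 L = 64,800 g as CaCO₃.
Equivalents of H⁺ required: 64,800 ÷ 50 g/eq = 1296 eq = 1296 mol NaHSO₄.
Mass of NaHSO₄: 1296 × 120.1 = 155,600 g.

156 kg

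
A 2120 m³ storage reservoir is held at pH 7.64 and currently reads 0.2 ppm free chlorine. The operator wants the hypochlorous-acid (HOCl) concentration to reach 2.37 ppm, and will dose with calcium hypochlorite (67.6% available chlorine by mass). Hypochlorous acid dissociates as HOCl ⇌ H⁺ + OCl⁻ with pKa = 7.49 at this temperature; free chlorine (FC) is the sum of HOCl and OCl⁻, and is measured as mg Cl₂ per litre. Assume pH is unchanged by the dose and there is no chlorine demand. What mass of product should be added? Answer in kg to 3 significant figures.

17.3 kg

Volume: 2120 m³ = 2,120,000 L.
[OCl⁻]/[HOCl] = 10^(pH − pKa) = 10^(7.64 − 7.49) = 1.413; fraction as HOCl = 1/(1 + 1.413) = 0.4145.
Free chlorine required for 2.37 ppm HOCl: 2.37 / 0.4145 = 5.718 ppm.
FC to add: 5.718 − 0.2 = 5.518 mg/L as Cl₂.
Cl₂ equivalent: 5.518 mg/L × 2,120,000 L = 11,700 g.
Product at 67.6% available Cl: 11,700 / 0.676 = 17,300 g.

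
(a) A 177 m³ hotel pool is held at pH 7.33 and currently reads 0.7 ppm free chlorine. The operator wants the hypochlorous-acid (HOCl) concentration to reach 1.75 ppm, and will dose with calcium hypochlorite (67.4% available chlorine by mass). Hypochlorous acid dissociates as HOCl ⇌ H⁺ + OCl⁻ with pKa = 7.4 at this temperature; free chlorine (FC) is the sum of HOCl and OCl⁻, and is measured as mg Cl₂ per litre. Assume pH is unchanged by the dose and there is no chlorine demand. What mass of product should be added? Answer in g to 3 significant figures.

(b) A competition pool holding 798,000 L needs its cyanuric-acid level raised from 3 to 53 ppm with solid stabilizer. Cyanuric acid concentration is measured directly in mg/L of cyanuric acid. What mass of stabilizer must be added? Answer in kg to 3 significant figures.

(a) Volume: 177 m³ = 177,000 L.
(a) [OCl⁻]/[HOCl] = 10^(pH − pKa) = 10^(7.33 − 7.4) = 0.8511; fraction as HOCl = 1/(1 + 0.8511) = 0.5402.
(a) Free chlorine required for 1.75 ppm HOCl: 1.75 / 0.5402 = 3.239 ppm.
(a) FC to add: 3.239 − 0.7 = 2.539 mg/L as Cl₂.
(a) Cl₂ equivalent: 2.539 mg/L × 177,000 L = 449.5 g.
(a) Product at 67.4% available Cl: 449.5 / 0.674 = 666.9 g.

(b) CYA to add: (53 − 3) = 50 mg/L × 798,000 L = 39,900 g cyanuric acid.

(a) 667 g; (b) 39.9 kg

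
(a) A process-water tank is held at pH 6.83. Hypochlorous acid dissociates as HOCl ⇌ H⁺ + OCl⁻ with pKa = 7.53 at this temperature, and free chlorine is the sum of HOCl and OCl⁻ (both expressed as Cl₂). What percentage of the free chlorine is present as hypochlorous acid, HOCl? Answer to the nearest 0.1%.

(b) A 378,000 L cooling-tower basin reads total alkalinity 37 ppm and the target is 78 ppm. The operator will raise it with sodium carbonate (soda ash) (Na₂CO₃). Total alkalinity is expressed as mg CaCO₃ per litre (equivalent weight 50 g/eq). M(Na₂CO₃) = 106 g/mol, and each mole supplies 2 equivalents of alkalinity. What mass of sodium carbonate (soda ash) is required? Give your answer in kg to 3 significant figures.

(a) [OCl⁻]/[HOCl] = 10^(pH − pKa) = 10^(6.83 − 7.53) = 10^-0.70 = 0.1995.
(a) Fraction as HOCl = 1 / (1 + 0.1995) = 0.8337.

(b) Alkalinity to add: (78 − 37) = 41 mg/L as CaCO₃ × 378,000 L = 15,500 g as CaCO₃.
(b) Equivalents: 15,500 g ÷ 50 g/eq = 310 eq.
(b) Each mole of Na₂CO₃ supplies 2 eq, so 310 / 2 = 155 mol.
(b) Mass: 155 mol × 106 g/mol = 16,430 g.

(a) 83.4%; (b) 16.4 kg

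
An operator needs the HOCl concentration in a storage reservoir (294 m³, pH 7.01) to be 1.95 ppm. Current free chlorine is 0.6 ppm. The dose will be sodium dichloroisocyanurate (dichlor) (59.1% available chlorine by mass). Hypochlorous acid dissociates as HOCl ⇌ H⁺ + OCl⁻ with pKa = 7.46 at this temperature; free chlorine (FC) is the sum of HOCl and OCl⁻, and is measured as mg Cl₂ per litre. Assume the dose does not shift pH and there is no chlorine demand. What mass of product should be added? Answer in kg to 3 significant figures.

1.02 kg

Volume: 294 m³ = 294,000 L.
[OCl⁻]/[HOCl] = 10^(pH − pKa) = 10^(7.01 − 7.46) = 0.3548; fraction as HOCl = 1/(1 + 0.3548) = 0.7381.
Free chlorine required for 1.95 ppm HOCl: 1.95 / 0.7381 = 2.642 ppm.
FC to add: 2.642 − 0.6 = 2.042 mg/L as Cl₂.
Cl₂ equivalent: 2.042 mg/L × 294,000 L = 600.3 g.
Product at 59.1% available Cl: 600.3 / 0.591 = 1016 g.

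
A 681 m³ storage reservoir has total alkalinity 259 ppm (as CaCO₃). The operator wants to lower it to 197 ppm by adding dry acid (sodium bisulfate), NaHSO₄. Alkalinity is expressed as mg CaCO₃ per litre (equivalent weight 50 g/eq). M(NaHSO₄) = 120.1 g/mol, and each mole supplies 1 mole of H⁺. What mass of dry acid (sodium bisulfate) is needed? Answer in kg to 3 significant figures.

101 kg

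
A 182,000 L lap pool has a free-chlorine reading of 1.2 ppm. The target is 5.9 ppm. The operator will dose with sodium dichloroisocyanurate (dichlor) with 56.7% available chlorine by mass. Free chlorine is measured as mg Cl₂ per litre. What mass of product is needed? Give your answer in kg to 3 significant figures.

Chlorine deficit: 5.9 − 1.2 = 4.7 ppm = 4.7 mg/L as Cl₂.
Cl₂ equivalent needed: 4.7 mg/L × 182,000 L = 855,400 mg = 855.4 g.
Product at 56.7% available chlorine: 855.4 / 0.567 = 1509 g.

1.51 kg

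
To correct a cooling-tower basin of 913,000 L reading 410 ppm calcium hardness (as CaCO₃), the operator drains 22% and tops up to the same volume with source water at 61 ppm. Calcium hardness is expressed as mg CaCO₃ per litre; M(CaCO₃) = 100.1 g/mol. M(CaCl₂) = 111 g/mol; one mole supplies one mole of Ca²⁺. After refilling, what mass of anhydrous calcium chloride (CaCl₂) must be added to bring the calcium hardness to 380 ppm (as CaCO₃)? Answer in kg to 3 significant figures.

After draining 22% and refilling: 410 × 0.78 + 61 × 0.22 = 333.22 ppm.
Deficit to target: 380 − 333.22 = 46.78 mg/L.
As CaCO₃: 46.78 mg/L × 913,000 L = 42,710 g; ÷ 100.1 = 426.7 mol Ca²⁺.
Mass: 426.7 × 111 = 47,360 g.

47.4 kg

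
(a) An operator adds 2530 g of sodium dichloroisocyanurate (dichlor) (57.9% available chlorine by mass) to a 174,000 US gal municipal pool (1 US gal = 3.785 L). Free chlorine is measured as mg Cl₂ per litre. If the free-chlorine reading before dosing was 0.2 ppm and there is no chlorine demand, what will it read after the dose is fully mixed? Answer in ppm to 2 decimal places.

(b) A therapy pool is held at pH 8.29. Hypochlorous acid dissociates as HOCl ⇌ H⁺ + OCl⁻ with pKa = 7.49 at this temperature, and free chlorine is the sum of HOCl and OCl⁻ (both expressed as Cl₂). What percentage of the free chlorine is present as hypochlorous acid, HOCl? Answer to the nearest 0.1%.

(a) 2.42 ppm; (b) 13.7%

(a) Volume: 174,000 US gal × 3.785 L/gal = 658,590 L.
(a) Available chlorine delivered: 2530 g × 0.579 = 1465 g as Cl₂.
(a) Concentration rise: 1465 g / 658,590 L = 2.224 mg/L = 2.22 ppm.
(a) Final FC: 0.2 + 2.22 = 2.42 ppm.

(b) [OCl⁻]/[HOCl] = 10^(pH − pKa) = 10^(8.29 − 7.49) = 10^0.80 = 6.31.
(b) Fraction as HOCl = 1 / (1 + 6.31) = 0.1368.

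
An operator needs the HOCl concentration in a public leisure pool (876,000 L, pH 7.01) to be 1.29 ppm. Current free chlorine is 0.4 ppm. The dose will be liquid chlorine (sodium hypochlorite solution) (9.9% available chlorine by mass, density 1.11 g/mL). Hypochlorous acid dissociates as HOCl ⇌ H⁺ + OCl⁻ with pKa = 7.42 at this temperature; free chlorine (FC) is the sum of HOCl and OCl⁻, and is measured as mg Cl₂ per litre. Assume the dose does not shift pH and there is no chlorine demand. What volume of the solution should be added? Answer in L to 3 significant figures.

11.1 L

[OCl⁻]/[HOCl] = 10^(pH − pKa) = 10^(7.01 − 7.42) = 0.389; fraction as HOCl = 1/(1 + 0.389) = 0.7199.
Free chlorine required for 1.29 ppm HOCl: 1.29 / 0.7199 = 1.792 ppm.
FC to add: 1.792 − 0.4 = 1.392 mg/L as Cl₂.
Cl₂ equivalent: 1.392 mg/L × 876,000 L = 1219 g.
Product at 9.9% available Cl: 1219 / 0.099 = 12,320 g.
Volume: 12,320 g ÷ 1.11 g/mL = 11,100 mL.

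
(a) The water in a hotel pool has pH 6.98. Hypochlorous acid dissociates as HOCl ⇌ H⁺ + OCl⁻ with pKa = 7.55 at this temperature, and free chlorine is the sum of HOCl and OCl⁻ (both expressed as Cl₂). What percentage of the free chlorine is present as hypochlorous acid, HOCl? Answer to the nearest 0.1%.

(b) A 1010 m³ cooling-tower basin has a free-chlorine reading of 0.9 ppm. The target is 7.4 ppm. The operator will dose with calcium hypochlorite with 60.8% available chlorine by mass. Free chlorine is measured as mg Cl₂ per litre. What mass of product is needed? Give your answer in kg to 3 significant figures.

(a) 78.8%; (b) 10.8 kg

(a) [OCl⁻]/[HOCl] = 10^(pH − pKa) = 10^(6.98 − 7.55) = 10^-0.57 = 0.2692.
(a) Fraction as HOCl = 1 / (1 + 0.2692) = 0.7879.

(b) Volume: 1010 m³ = 1,010,000 L.
(b) Chlorine deficit: 7.4 − 0.9 = 6.5 ppm = 6.5 mg/L as Cl₂.
(b) Cl₂ equivalent needed: 6.5 mg/L × 1,010,000 L = 6,565,000 mg = 6565 g.
(b) Product at 60.8% available chlorine: 6565 / 0.608 = 10,800 g.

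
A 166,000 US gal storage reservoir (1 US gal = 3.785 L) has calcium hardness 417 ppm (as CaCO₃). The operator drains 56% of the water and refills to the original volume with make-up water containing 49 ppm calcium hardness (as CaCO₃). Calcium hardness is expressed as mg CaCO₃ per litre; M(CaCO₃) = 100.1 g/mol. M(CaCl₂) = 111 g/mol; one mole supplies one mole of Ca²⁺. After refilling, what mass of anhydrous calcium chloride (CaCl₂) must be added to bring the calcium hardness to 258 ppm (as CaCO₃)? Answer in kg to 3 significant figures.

32.8 kg

Volume: 166,000 US gal × 3.785 L/gal = 628,310 L.
After draining 56% and refilling: 417 × 0.44 + 49 × 0.56 = 210.92 ppm.
Deficit to target: 258 − 210.92 = 47.08 mg/L.
As CaCO₃: 47.08 mg/L × 628,310 L = 29,580 g; ÷ 100.1 = 295.5 mol Ca²⁺.
Mass: 295.5 × 111 = 32,800 g.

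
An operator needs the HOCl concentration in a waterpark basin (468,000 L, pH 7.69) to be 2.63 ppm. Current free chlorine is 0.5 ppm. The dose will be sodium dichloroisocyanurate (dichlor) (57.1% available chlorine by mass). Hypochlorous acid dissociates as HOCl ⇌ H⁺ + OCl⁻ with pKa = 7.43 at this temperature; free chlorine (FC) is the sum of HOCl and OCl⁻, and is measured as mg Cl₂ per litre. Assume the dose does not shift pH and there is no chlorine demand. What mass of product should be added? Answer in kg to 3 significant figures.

5.67 kg

[OCl⁻]/[HOCl] = 10^(pH − pKa) = 10^(7.69 − 7.43) = 1.82; fraction as HOCl = 1/(1 + 1.82) = 0.3546.
Free chlorine required for 2.63 ppm HOCl: 2.63 / 0.3546 = 7.416 ppm.
FC to add: 7.416 − 0.5 = 6.916 mg/L as Cl₂.
Cl₂ equivalent: 6.916 mg/L × 468,000 L = 3237 g.
Product at 57.1% available Cl: 3237 / 0.571 = 5668 g.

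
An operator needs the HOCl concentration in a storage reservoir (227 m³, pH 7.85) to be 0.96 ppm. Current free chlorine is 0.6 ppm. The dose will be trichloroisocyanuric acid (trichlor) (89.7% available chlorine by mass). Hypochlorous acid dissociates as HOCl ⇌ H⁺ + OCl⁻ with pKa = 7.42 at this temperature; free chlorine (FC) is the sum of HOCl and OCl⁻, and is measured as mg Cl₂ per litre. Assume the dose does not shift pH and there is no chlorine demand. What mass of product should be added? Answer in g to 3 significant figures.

Volume: 227 m³ = 227,000 L.
[OCl⁻]/[HOCl] = 10^(pH − pKa) = 10^(7.85 − 7.42) = 2.692; fraction as HOCl = 1/(1 + 2.692) = 0.2709.
Free chlorine required for 0.96 ppm HOCl: 0.96 / 0.2709 = 3.544 ppm.
FC to add: 3.544 − 0.6 = 2.944 mg/L as Cl₂.
Cl₂ equivalent: 2.944 mg/L × 227,000 L = 668.3 g.
Product at 89.7% available Cl: 668.3 / 0.897 = 745 g.

745 g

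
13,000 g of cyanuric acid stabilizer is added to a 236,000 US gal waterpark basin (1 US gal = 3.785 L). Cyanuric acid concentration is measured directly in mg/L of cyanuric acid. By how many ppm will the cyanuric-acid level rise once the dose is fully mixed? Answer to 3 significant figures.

Volume: 236,000 US gal × 3.785 L/gal = 893,260 L.
Rise: 13,000 g / 893,260 L × 1000 = 14.55 mg/L.

14.6 ppm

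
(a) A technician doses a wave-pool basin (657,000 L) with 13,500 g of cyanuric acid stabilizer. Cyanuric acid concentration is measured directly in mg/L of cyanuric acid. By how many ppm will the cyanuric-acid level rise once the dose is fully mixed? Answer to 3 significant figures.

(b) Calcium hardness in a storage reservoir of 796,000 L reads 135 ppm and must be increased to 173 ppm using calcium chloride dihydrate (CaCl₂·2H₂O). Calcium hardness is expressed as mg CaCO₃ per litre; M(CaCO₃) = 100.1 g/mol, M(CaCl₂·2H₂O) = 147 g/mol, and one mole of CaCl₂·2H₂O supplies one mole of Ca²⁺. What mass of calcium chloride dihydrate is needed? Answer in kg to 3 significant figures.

(a) 20.5 ppm; (b) 44.4 kg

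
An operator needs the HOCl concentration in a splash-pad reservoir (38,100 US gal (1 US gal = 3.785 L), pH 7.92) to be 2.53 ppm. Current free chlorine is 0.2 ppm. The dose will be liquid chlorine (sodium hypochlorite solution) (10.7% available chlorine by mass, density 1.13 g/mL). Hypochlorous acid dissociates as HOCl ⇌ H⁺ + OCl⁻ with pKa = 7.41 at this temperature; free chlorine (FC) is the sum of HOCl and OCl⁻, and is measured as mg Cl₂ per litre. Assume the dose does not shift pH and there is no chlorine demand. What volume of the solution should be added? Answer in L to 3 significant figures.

12.5 L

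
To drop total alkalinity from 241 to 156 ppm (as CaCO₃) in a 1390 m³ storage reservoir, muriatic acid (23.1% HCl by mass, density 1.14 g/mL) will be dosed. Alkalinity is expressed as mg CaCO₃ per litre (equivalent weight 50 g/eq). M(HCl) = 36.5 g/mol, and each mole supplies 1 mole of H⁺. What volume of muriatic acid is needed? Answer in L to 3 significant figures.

Volume: 1390 m³ = 1,390,000 L.
Alkalinity to neutralize: (241 − 156) = 85 mg/L as CaCO₃ × 1,390,000 L = 118,200 g as CaCO₃.
Equivalents of H⁺ required: 118,200 ÷ 50 g/eq = 2363 eq = 2363 mol HCl.
Mass of HCl: 2363 × 36.5 = 86,250 g.
Mass of 23.1% solution: 86,250 / 0.231 = 373,400 g.
Volume: 373,400 g ÷ 1.14 g/mL = 327,500 mL.

328 L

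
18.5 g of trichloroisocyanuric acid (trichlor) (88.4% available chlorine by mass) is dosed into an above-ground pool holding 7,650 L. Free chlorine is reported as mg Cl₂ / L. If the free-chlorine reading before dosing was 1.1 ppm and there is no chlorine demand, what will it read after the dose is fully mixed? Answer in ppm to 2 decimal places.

Available chlorine delivered: 18.5 g × 0.884 = 16.35 g as Cl₂.
Concentration rise: 16.35 g / 7,650 L = 2.138 mg/L = 2.14 ppm.
Final FC: 1.1 + 2.14 = 3.24 ppm.

3.24 ppm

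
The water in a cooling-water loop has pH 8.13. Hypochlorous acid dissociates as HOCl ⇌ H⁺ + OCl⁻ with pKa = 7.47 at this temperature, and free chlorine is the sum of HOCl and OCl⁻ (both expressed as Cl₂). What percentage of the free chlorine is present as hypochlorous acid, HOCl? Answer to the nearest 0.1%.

18.0%

[OCl⁻]/[HOCl] = 10^(pH − pKa) = 10^(8.13 − 7.47) = 10^0.66 = 4.571.
Fraction as HOCl = 1 / (1 + 4.571) = 0.1795.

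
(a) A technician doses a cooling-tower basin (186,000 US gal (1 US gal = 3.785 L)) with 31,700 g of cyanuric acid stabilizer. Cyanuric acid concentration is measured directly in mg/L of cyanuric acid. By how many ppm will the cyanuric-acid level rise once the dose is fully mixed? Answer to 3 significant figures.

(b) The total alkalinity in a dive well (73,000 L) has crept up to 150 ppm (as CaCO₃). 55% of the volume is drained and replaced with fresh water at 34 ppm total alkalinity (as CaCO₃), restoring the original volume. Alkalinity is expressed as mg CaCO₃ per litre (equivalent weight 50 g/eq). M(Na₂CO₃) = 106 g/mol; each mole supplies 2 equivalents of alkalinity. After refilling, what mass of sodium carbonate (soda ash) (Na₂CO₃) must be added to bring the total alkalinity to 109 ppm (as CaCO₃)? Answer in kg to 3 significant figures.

(a) Volume: 186,000 US gal × 3.785 L/gal = 704,010 L.
(a) Rise: 31,700 g / 704,010 L × 1000 = 45.03 mg/L.

(b) After draining 55% and refilling: 150 × 0.45 + 34 × 0.55 = 86.2 ppm.
(b) Deficit to target: 109 − 86.2 = 22.8 mg/L.
(b) As CaCO₃: 22.8 mg/L × 73,000 L = 1664 g; ÷ 50 g/eq ÷ 2 = 16.64 mol Na₂CO₃.
(b) Mass: 16.64 × 106 = 1764 g.

(a) 45.0 ppm; (b) 1.76 kg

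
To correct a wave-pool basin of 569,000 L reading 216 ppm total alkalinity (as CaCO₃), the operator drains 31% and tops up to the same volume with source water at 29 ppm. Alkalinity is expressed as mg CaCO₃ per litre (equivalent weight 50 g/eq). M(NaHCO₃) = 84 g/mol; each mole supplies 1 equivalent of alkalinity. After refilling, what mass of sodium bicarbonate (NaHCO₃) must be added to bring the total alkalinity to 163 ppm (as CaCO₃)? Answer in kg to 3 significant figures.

4.75 kg

After draining 31% and refilling: 216 × 0.69 + 29 × 0.31 = 158.03 ppm.
Deficit to target: 163 − 158.03 = 4.97 mg/L.
As CaCO₃: 4.97 mg/L × 569,000 L = 2828 g; ÷ 50 g/eq ÷ 1 = 56.56 mol NaHCO₃.
Mass: 56.56 × 84 = 4751 g.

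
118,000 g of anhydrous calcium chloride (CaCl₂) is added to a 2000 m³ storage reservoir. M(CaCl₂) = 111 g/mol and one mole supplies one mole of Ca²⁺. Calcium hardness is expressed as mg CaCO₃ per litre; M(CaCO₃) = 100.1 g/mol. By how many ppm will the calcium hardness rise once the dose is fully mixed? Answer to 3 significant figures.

53.2 ppm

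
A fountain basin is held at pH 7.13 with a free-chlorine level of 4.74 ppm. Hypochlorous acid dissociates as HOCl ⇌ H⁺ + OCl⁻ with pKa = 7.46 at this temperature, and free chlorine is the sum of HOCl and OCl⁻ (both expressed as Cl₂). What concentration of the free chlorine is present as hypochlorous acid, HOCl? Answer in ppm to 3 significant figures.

3.23 ppm

[OCl⁻]/[HOCl] = 10^(pH − pKa) = 10^(7.13 − 7.46) = 10^-0.33 = 0.4677.
Fraction as HOCl = 1 / (1 + 0.4677) = 0.6813.
HOCl = 0.6813 × 4.74 ppm = 3.229 ppm.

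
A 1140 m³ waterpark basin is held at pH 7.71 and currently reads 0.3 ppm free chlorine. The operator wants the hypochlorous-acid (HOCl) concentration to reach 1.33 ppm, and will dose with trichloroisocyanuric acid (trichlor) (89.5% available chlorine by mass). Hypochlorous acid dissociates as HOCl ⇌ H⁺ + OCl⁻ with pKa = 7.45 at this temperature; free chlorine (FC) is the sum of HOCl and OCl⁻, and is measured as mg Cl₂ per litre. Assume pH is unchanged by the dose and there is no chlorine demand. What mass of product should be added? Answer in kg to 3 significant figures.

4.39 kg

Volume: 1140 m³ = 1,140,000 L.
[OCl⁻]/[HOCl] = 10^(pH − pKa) = 10^(7.71 − 7.45) = 1.82; fraction as HOCl = 1/(1 + 1.82) = 0.3546.
Free chlorine required for 1.33 ppm HOCl: 1.33 / 0.3546 = 3.75 ppm.
FC to add: 3.75 − 0.3 = 3.45 mg/L as Cl₂.
Cl₂ equivalent: 3.45 mg/L × 1,140,000 L = 3933 g.
Product at 89.5% available Cl: 3933 / 0.895 = 4395 g.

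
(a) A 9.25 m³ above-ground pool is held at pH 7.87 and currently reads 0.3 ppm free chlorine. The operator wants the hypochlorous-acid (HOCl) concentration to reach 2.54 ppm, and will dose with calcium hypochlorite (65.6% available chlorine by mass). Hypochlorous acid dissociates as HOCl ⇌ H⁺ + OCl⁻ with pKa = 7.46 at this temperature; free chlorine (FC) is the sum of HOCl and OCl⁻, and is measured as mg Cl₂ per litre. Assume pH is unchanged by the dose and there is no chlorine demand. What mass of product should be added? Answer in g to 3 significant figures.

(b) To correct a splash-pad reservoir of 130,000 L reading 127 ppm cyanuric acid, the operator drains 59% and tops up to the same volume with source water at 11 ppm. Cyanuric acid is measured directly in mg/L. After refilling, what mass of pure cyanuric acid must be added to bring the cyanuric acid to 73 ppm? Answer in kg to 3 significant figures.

(a) Volume: 9.25 m³ = 9,250 L.
(a) [OCl⁻]/[HOCl] = 10^(pH − pKa) = 10^(7.87 − 7.46) = 2.57; fraction as HOCl = 1/(1 + 2.57) = 0.2801.
(a) Free chlorine required for 2.54 ppm HOCl: 2.54 / 0.2801 = 9.069 ppm.
(a) FC to add: 9.069 − 0.3 = 8.769 mg/L as Cl₂.
(a) Cl₂ equivalent: 8.769 mg/L × 9,250 L = 81.11 g.
(a) Product at 65.6% available Cl: 81.11 / 0.656 = 123.6 g.

(b) After draining 59% and refilling: 127 × 0.41 + 11 × 0.59 = 58.56 ppm.
(b) Deficit to target: 73 − 58.56 = 14.44 mg/L.
(b) Mass: 14.44 mg/L × 130,000 L = 1877 g cyanuric acid.

(a) 124 g; (b) 1.88 kg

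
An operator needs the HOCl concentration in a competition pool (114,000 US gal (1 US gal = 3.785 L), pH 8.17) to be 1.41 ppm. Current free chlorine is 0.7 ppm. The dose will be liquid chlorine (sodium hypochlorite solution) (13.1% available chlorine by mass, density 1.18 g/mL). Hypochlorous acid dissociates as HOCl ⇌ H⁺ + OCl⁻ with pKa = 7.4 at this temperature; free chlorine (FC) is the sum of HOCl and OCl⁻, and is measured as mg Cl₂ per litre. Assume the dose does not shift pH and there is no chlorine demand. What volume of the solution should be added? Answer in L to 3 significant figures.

Volume: 114,000 US gal × 3.785 L/gal = 431,490 L.
[OCl⁻]/[HOCl] = 10^(pH − pKa) = 10^(8.17 − 7.4) = 5.888; fraction as HOCl = 1/(1 + 5.888) = 0.1452.
Free chlorine required for 1.41 ppm HOCl: 1.41 / 0.1452 = 9.713 ppm.
FC to add: 9.713 − 0.7 = 9.013 mg/L as Cl₂.
Cl₂ equivalent: 9.013 mg/L × 431,490 L = 3889 g.
Product at 13.1% available Cl: 3889 / 0.131 = 29,690 g.
Volume: 29,690 g ÷ 1.18 g/mL = 25,160 mL.

25.2 L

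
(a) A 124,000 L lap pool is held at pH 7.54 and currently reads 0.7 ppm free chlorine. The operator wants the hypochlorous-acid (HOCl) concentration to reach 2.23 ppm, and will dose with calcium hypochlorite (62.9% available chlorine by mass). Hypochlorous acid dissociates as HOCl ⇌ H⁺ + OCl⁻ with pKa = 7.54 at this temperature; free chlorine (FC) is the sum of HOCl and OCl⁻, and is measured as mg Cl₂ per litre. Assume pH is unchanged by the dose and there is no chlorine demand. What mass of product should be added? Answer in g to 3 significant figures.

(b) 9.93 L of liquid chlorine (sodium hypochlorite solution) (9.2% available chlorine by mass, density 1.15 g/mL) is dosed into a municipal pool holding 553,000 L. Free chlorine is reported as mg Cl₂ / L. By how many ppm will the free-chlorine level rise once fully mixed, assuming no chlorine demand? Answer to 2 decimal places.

(a) [OCl⁻]/[HOCl] = 10^(pH − pKa) = 10^(7.54 − 7.54) = 1; fraction as HOCl = 1/(1 + 1) = 0.5.
(a) Free chlorine required for 2.23 ppm HOCl: 2.23 / 0.5 = 4.46 ppm.
(a) FC to add: 4.46 − 0.7 = 3.76 mg/L as Cl₂.
(a) Cl₂ equivalent: 3.76 mg/L × 124,000 L = 466.2 g.
(a) Product at 62.9% available Cl: 466.2 / 0.629 = 741.2 g.

(b) Mass of solution: 9.93 L × 1000 mL/L × 1.15 g/mL = 11,420 g.
(b) Available chlorine delivered: 11,420 g × 0.092 = 1051 g as Cl₂.
(b) Concentration rise: 1051 g / 553,000 L = 1.9 mg/L = 1.90 ppm.

(a) 741 g; (b) 1.90 ppm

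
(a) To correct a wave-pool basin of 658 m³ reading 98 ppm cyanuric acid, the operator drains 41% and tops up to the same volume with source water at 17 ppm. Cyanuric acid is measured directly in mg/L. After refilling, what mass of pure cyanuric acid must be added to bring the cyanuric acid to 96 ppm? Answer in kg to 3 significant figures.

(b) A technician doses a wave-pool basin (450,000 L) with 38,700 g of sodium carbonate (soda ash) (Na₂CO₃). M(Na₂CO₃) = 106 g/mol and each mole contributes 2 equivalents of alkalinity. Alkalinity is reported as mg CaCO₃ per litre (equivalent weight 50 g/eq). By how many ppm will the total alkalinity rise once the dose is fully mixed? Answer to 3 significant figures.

(a) Volume: 658 m³ = 658,000 L.
(a) After draining 41% and refilling: 98 × 0.59 + 17 × 0.41 = 64.79 ppm.
(a) Deficit to target: 96 − 64.79 = 31.21 mg/L.
(a) Mass: 31.21 mg/L × 658,000 L = 20,540 g cyanuric acid.

(b) Moles of Na₂CO₃: 38,700 g ÷ 106 g/mol = 365.1 mol → 730.2 eq of alkalinity.
(b) As CaCO₃: 730.2 eq × 50 g/eq = 36,510 g.
(b) Rise: 36,510 g / 450,000 L × 1000 = 81.13 mg/L.

(a) 20.5 kg; (b) 81.1 ppm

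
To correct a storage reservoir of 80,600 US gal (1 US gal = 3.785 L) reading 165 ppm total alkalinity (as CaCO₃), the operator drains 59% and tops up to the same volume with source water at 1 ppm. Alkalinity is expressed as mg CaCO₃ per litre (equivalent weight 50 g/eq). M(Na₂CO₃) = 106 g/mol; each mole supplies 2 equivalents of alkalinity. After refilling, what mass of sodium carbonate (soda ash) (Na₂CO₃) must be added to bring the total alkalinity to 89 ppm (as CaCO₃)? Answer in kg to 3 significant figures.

Volume: 80,600 US gal × 3.785 L/gal = 305,071 L.
After draining 59% and refilling: 165 × 0.41 + 1 × 0.59 = 68.24 ppm.
Deficit to target: 89 − 68.24 = 20.76 mg/L.
As CaCO₃: 20.76 mg/L × 305,071 L = 6333 g; ÷ 50 g/eq ÷ 2 = 63.33 mol Na₂CO₃.
Mass: 63.33 × 106 = 6713 g.

6.71 kg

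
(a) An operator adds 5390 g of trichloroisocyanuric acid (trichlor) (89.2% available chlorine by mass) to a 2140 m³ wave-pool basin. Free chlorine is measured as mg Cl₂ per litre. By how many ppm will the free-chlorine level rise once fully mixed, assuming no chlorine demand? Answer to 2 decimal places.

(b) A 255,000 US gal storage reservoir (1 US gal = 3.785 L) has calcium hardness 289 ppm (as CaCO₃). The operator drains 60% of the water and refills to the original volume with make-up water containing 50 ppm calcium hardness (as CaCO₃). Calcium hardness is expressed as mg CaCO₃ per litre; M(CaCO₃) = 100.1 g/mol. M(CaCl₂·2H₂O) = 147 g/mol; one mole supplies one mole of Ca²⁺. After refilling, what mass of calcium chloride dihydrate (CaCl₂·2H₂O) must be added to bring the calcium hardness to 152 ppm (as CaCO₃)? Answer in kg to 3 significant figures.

(a) Volume: 2140 m³ = 2,140,000 L.
(a) Available chlorine delivered: 5390 g × 0.892 = 4808 g as Cl₂.
(a) Concentration rise: 4808 g / 2,140,000 L = 2.247 mg/L = 2.25 ppm.

(b) Volume: 255,000 US gal × 3.785 L/gal = 965,175 L.
(b) After draining 60% and refilling: 289 × 0.40 + 50 × 0.60 = 145.6 ppm.
(b) Deficit to target: 152 − 145.6 = 6.4 mg/L.
(b) As CaCO₃: 6.4 mg/L × 965,175 L = 6177 g; ÷ 100.1 = 61.71 mol Ca²⁺.
(b) Mass: 61.71 × 147 = 9071 g.

(a) 2.25 ppm; (b) 9.07 kg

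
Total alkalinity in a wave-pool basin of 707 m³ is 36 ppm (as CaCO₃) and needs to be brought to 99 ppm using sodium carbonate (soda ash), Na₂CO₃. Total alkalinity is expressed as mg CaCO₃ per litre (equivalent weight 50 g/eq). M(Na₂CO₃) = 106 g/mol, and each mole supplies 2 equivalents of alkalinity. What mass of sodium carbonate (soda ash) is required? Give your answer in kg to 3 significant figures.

Volume: 707 m³ = 707,000 L.
Alkalinity to add: (99 − 36) = 63 mg/L as CaCO₃ × 707,000 L = 44,540 g as CaCO₃.
Equivalents: 44,540 g ÷ 50 g/eq = 890.8 eq.
Each mole of Na₂CO₃ supplies 2 eq, so 890.8 / 2 = 445.4 mol.
Mass: 445.4 mol × 106 g/mol = 47,210 g.

47.2 kg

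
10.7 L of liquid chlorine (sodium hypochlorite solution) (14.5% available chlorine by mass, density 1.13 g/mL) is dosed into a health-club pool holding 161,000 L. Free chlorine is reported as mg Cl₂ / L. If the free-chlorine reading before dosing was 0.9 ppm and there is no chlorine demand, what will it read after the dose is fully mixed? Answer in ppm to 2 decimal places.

11.79 ppm

Mass of solution: 10.7 L × 1000 mL/L × 1.13 g/mL = 12,090 g.
Available chlorine delivered: 12,090 g × 0.145 = 1753 g as Cl₂.
Concentration rise: 1753 g / 161,000 L = 10.89 mg/L = 10.89 ppm.
Final FC: 0.9 + 10.89 = 11.79 ppm.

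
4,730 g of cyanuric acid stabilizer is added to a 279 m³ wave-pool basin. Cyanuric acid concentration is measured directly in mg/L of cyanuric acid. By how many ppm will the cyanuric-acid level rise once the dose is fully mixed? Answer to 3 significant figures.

17.0 ppm

Volume: 279 m³ = 279,000 L.
Rise: 4,730 g / 279,000 L × 1000 = 16.95 mg/L.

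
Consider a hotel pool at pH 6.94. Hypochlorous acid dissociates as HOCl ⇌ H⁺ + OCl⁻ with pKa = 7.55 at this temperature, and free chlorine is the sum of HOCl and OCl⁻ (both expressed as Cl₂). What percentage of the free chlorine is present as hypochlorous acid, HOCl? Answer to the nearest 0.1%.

[OCl⁻]/[HOCl] = 10^(pH − pKa) = 10^(6.94 − 7.55) = 10^-0.61 = 0.2455.
Fraction as HOCl = 1 / (1 + 0.2455) = 0.8029.

80.3%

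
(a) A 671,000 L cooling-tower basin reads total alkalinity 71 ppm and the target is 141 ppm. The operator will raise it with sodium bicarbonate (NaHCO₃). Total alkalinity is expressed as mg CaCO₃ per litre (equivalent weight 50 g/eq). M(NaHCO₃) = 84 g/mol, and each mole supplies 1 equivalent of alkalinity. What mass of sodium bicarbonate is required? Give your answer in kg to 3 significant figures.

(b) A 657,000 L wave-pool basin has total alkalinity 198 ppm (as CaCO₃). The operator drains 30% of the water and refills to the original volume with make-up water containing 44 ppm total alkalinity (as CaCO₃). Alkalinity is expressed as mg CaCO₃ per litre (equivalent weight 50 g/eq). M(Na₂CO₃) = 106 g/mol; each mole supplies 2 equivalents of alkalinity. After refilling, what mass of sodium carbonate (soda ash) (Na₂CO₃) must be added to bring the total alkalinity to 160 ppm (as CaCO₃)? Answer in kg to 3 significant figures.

(a) 78.9 kg; (b) 5.71 kg

(a) Alkalinity to add: (141 − 71) = 70 mg/L as CaCO₃ × 671,000 L = 46,970 g as CaCO₃.
(a) Equivalents: 46,970 g ÷ 50 g/eq = 939.4 eq.
(a) NaHCO₃ supplies 1 eq per mole → 939.4 mol.
(a) Mass: 939.4 mol × 84 g/mol = 78,910 g.

(b) After draining 30% and refilling: 198 × 0.70 + 44 × 0.30 = 151.8 ppm.
(b) Deficit to target: 160 − 151.8 = 8.2 mg/L.
(b) As CaCO₃: 8.2 mg/L × 657,000 L = 5387 g; ÷ 50 g/eq ÷ 2 = 53.87 mol Na₂CO₃.
(b) Mass: 53.87 × 106 = 5711 g.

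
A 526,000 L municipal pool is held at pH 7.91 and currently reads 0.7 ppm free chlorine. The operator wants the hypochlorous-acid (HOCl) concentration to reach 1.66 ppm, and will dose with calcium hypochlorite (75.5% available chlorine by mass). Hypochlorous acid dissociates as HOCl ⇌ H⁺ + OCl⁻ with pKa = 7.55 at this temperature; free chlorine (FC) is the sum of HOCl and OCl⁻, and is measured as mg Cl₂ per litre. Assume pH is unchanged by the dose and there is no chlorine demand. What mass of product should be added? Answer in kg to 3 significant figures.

3.32 kg

[OCl⁻]/[HOCl] = 10^(pH − pKa) = 10^(7.91 − 7.55) = 2.291; fraction as HOCl = 1/(1 + 2.291) = 0.3039.
Free chlorine required for 1.66 ppm HOCl: 1.66 / 0.3039 = 5.463 ppm.
FC to add: 5.463 − 0.7 = 4.763 mg/L as Cl₂.
Cl₂ equivalent: 4.763 mg/L × 526,000 L = 2505 g.
Product at 75.5% available Cl: 2505 / 0.755 = 3318 g.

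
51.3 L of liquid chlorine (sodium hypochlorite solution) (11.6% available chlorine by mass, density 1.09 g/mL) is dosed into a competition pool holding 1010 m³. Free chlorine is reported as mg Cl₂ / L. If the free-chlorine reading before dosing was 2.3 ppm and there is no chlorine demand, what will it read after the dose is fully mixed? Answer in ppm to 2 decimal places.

8.72 ppm

Volume: 1010 m³ = 1,010,000 L.
Mass of solution: 51.3 L × 1000 mL/L × 1.09 g/mL = 55,920 g.
Available chlorine delivered: 55,920 g × 0.116 = 6486 g as Cl₂.
Concentration rise: 6486 g / 1,010,000 L = 6.422 mg/L = 6.42 ppm.
Final FC: 2.3 + 6.42 = 8.72 ppm.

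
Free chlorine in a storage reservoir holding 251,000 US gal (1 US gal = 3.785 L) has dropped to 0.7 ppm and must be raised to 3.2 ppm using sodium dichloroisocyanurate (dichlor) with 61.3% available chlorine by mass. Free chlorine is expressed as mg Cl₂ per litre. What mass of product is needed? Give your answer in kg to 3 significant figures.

3.87 kg

Volume: 251,000 US gal × 3.785 L/gal = 950,035 L.
Chlorine deficit: 3.2 − 0.7 = 2.5 ppm = 2.5 mg/L as Cl₂.
Cl₂ equivalent needed: 2.5 mg/L × 950,035 L = 2,375,000 mg = 2375 g.
Product at 61.3% available chlorine: 2375 / 0.613 = 3875 g.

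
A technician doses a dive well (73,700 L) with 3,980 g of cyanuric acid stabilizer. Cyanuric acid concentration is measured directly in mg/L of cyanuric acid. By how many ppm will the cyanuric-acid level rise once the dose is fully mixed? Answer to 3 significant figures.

Rise: 3,980 g / 73,700 L × 1000 = 54 mg/L.

54.0 ppm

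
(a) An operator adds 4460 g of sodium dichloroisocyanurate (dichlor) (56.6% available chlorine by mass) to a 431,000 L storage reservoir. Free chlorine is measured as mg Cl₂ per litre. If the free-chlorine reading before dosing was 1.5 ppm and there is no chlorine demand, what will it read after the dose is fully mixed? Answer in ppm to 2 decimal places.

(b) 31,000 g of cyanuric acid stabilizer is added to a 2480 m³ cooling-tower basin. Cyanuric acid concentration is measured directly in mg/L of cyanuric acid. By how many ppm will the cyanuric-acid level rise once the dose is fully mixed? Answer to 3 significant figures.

(a) Available chlorine delivered: 4460 g × 0.566 = 2524 g as Cl₂.
(a) Concentration rise: 2524 g / 431,000 L = 5.857 mg/L = 5.86 ppm.
(a) Final FC: 1.5 + 5.86 = 7.36 ppm.

(b) Volume: 2480 m³ = 2,480,000 L.
(b) Rise: 31,000 g / 2,480,000 L × 1000 = 12.5 mg/L.

(a) 7.36 ppm; (b) 12.5 ppm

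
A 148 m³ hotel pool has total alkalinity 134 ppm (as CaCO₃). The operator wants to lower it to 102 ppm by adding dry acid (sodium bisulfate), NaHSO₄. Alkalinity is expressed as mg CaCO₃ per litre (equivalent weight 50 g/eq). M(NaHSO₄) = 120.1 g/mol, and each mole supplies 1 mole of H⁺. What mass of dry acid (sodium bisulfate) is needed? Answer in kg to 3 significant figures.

11.4 kg

Volume: 148 m³ = 148,000 L.
Alkalinity to neutralize: (134 − 102) = 32 mg/L as CaCO₃ × 148,000 L = 4736 g as CaCO₃.
Equivalents of H⁺ required: 4736 ÷ 50 g/eq = 94.72 eq = 94.72 mol NaHSO₄.
Mass of NaHSO₄: 94.72 × 120.1 = 11,380 g.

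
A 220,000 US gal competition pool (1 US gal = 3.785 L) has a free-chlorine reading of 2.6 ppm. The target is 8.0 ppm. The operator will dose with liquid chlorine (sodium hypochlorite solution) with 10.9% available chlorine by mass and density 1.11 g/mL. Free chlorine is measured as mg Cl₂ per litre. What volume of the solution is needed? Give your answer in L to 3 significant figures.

37.2 L

Volume: 220,000 US gal × 3.785 L/gal = 832,700 L.
Chlorine deficit: 8.0 − 2.6 = 5.4 ppm = 5.4 mg/L as Cl₂.
Cl₂ equivalent needed: 5.4 mg/L × 832,700 L = 4,497,000 mg = 4497 g.
Product at 10.9% available chlorine: 4497 / 0.109 = 41,250 g.
Volume at density 1.11 g/mL: 41,250 g ÷ 1.11 g/mL = 37,160 mL.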